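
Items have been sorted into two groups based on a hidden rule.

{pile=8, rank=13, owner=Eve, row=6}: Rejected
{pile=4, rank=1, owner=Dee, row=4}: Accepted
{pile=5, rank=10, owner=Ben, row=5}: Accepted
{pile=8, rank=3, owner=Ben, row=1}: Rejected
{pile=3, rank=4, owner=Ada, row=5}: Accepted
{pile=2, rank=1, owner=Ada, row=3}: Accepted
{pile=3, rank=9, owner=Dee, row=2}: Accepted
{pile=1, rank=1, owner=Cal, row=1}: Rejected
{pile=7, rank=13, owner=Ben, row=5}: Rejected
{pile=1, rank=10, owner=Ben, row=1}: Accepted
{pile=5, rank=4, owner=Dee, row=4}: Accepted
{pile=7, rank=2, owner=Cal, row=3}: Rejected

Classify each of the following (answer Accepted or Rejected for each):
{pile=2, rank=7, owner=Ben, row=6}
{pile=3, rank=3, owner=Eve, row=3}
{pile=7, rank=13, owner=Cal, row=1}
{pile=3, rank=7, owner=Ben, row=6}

Accepted, Accepted, Rejected, Accepted

The common property of the 'Accepted' items is: owner is not Cal AND pile ≤ 5. No 'Rejected' item has it.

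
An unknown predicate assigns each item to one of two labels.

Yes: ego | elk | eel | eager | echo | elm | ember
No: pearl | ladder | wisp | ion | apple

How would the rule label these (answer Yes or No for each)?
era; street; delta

The common property of the 'Yes' items is: starts with 'e'. No 'No' item has it.
Yes: era, since starts with 'e'. No: street, since starts with 's'. No: delta, since starts with 'd'.

Yes, No, No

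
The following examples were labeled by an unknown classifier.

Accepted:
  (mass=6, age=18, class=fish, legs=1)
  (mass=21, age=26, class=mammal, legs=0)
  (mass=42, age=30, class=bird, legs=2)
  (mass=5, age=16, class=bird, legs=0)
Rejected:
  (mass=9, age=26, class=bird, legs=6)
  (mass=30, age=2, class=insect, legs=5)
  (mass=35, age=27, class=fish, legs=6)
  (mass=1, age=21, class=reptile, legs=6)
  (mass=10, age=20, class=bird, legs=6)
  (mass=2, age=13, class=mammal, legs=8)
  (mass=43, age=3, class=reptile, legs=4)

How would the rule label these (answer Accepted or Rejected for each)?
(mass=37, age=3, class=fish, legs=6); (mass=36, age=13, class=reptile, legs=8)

Rejected, Rejected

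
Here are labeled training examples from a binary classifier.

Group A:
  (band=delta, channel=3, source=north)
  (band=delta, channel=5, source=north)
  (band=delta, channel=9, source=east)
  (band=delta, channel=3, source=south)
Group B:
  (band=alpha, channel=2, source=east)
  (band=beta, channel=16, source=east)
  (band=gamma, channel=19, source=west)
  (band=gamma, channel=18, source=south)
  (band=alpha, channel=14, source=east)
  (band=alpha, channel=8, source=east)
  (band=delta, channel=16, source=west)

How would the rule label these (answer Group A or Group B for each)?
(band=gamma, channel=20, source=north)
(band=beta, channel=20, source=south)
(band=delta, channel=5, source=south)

The simplest hypothesis consistent with all the labels is: band is delta AND channel ≤ 9.

Group B, Group B, Group A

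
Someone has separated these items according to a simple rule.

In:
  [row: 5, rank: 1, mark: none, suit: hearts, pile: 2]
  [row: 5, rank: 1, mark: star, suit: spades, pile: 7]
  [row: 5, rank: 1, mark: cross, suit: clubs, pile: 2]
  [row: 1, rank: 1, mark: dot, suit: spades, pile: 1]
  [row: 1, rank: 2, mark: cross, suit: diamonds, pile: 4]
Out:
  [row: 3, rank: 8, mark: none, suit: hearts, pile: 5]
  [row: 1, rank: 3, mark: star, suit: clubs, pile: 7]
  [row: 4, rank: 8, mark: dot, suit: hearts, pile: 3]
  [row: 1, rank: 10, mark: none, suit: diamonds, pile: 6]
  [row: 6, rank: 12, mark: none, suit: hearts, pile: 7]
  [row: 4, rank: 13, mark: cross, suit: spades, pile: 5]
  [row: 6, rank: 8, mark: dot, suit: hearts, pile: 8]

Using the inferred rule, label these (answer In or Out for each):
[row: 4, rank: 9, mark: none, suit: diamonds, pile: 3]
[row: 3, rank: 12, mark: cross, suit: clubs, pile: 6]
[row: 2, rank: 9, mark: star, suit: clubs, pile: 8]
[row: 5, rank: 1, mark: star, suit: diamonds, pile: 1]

Out, Out, Out, In

All 'In' examples share one property — rank ≤ 2 — and every 'Out' example lacks it.
[row: 4, rank: 9, mark: none, suit: diamonds, pile: 3]: Out (rank = 9). [row: 3, rank: 12, mark: cross, suit: clubs, pile: 6]: Out (rank = 12). [row: 2, rank: 9, mark: star, suit: clubs, pile: 8]: Out (rank = 9). [row: 5, rank: 1, mark: star, suit: diamonds, pile: 1]: In (rank = 1).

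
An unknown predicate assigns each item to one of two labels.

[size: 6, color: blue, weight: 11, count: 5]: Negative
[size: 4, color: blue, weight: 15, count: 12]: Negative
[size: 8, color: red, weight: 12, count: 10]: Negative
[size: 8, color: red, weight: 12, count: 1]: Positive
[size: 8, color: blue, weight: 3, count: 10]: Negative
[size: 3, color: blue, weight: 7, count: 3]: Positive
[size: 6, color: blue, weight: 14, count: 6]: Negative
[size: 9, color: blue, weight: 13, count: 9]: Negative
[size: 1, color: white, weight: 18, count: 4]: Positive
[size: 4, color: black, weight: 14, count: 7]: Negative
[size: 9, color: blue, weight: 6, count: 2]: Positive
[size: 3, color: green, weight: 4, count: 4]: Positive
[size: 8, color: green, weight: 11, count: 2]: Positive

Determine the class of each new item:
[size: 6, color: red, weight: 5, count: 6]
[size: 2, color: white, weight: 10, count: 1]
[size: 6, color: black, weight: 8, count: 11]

Negative, Positive, Negative

The pattern is that an item is 'Positive' exactly when: count ≤ 4.
[size: 6, color: red, weight: 5, count: 6] → count = 6 → Negative.
[size: 2, color: white, weight: 10, count: 1] → count = 1 → Positive.
[size: 6, color: black, weight: 8, count: 11] → count = 11 → Negative.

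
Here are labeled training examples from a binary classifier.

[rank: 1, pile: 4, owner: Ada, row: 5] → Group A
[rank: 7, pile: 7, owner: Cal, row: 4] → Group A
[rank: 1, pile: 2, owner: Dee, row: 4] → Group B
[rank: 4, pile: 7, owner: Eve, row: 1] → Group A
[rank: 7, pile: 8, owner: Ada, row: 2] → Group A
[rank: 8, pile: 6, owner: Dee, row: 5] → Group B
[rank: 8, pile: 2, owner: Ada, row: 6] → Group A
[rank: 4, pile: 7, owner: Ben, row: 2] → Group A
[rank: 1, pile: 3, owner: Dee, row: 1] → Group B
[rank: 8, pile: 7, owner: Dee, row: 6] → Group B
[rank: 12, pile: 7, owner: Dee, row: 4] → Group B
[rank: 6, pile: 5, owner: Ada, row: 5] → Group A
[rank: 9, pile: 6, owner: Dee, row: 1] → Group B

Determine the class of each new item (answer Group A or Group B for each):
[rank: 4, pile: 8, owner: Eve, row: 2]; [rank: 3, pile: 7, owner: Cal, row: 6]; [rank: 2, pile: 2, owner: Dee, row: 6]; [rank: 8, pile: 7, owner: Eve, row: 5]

Group A, Group A, Group B, Group A

The rule appears to be: owner is not Dee.
[rank: 4, pile: 8, owner: Eve, row: 2] → owner is Eve → Group A.
[rank: 3, pile: 7, owner: Cal, row: 6] → owner is Cal → Group A.
[rank: 2, pile: 2, owner: Dee, row: 6] → owner is Dee → Group B.
[rank: 8, pile: 7, owner: Eve, row: 5] → owner is Eve → Group A.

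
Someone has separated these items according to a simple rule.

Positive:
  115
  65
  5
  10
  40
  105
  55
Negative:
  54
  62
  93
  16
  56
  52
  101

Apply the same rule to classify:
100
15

The rule appears to be: multiple of 5.

Positive, Positive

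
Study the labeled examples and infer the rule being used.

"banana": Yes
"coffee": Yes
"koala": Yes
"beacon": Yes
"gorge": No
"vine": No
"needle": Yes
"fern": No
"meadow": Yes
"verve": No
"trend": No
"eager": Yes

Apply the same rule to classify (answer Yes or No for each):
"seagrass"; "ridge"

Yes, No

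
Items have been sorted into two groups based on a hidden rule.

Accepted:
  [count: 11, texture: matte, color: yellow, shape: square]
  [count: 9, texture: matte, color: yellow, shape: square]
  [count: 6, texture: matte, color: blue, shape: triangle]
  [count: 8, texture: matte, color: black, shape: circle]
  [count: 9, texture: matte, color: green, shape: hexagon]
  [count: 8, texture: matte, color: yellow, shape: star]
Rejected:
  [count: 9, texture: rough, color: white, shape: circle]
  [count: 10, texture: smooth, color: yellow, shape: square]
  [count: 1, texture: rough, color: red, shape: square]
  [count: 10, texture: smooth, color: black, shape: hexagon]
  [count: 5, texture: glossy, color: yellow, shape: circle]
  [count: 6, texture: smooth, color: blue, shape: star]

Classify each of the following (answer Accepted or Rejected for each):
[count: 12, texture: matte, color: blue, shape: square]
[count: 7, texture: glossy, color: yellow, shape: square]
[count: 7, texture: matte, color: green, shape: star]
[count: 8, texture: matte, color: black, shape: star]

Accepted, Rejected, Accepted, Accepted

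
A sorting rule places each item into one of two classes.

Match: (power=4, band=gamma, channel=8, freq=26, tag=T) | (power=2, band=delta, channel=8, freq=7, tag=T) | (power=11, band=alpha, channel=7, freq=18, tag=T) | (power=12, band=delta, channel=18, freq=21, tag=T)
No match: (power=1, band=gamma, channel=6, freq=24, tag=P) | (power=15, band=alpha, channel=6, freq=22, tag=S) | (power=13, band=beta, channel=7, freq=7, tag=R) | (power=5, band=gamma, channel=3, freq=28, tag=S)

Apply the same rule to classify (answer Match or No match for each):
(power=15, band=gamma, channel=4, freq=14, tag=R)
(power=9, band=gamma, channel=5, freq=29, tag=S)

No match, No match

Rule: tag is T. This holds for each 'Match' example and fails for each 'No match' one.
(power=15, band=gamma, channel=4, freq=14, tag=R) → tag is R → No match.
(power=9, band=gamma, channel=5, freq=29, tag=S) → tag is S → No match.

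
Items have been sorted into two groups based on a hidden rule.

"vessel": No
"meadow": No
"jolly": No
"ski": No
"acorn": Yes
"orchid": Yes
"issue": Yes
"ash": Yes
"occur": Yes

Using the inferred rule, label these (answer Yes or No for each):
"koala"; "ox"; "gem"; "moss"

The rule appears to be: starts with a vowel.
No: "koala", since starts with 'k'. Yes: "ox", since starts with 'o'. No: "gem", since starts with 'g'. No: "moss", since starts with 'm'.

No, Yes, No, No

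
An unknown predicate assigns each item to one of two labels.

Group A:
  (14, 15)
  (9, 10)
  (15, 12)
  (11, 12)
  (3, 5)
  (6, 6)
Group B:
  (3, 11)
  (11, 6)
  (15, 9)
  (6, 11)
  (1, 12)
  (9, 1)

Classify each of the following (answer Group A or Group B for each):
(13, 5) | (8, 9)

The classifier is using: |first − second| ≤ 3.
(13, 5) — |13−5| = 8, hence Group B. (8, 9) — |8−9| = 1, hence Group A.

Group B, Group A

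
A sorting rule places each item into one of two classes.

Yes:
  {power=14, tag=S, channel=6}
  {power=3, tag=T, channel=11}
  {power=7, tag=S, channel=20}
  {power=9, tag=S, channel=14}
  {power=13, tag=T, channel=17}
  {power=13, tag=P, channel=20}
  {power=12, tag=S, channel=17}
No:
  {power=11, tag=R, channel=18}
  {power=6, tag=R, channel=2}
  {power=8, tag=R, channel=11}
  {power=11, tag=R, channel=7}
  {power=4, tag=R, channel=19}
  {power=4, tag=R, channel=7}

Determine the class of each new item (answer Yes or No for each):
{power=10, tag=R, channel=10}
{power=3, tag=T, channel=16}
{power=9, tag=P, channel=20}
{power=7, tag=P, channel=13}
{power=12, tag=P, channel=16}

No, Yes, Yes, Yes, Yes

The pattern is that an item is 'Yes' exactly when: tag is not R.
{power=10, tag=R, channel=10}: No (tag is R). {power=3, tag=T, channel=16}: Yes (tag is T). {power=9, tag=P, channel=20}: Yes (tag is P). {power=7, tag=P, channel=13}: Yes (tag is P). {power=12, tag=P, channel=16}: Yes (tag is P).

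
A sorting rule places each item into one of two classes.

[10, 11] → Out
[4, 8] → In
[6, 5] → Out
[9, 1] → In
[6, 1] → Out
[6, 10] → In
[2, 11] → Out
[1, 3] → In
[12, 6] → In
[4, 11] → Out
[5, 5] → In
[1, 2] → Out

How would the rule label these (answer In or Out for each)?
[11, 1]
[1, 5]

In, In

Comparing the two groups points to one rule — sum is even.
[11, 1] — 11+1 = 12, hence In.
[1, 5] — 1+5 = 6, hence In.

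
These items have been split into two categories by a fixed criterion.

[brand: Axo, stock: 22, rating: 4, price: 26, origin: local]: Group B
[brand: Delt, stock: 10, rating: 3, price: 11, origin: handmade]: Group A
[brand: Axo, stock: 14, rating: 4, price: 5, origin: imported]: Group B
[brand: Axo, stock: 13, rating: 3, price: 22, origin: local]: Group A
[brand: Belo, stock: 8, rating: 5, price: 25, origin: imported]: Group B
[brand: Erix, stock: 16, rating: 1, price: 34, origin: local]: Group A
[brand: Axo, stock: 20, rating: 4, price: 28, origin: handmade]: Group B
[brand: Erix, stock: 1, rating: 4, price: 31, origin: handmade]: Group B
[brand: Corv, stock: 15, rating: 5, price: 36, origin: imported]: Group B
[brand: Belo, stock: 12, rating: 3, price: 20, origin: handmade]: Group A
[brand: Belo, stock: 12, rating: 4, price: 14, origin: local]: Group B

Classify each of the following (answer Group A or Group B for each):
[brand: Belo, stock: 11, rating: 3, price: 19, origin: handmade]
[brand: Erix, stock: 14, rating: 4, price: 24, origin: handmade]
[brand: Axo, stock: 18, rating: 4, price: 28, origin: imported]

Group A, Group B, Group B

The rule appears to be: rating ≤ 3.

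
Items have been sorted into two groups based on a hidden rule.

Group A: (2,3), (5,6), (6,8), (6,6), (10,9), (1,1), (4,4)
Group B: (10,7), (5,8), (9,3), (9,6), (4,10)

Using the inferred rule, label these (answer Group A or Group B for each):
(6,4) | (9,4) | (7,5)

The distinguishing property — |first − second| ≤ 2 — holds for all the 'Group A' cases and none of the 'Group B' cases.
(6,4) — |6−4| = 2, hence Group A.
(9,4) — |9−4| = 5, hence Group B.
(7,5) — |7−5| = 2, hence Group A.

Group A, Group B, Group A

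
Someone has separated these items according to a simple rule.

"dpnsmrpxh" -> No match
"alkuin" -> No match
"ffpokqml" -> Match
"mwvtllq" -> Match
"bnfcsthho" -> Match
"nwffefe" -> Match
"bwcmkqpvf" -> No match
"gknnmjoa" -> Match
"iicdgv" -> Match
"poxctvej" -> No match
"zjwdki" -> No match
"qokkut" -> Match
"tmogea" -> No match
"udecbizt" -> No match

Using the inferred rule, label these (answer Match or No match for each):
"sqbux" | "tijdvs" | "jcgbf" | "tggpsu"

No match, No match, No match, Match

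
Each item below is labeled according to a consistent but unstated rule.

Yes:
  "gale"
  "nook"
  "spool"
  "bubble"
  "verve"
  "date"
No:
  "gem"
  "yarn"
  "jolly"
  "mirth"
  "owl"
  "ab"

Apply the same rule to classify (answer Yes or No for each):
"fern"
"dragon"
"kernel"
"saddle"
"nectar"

No, Yes, Yes, Yes, Yes

A rule that fits every label: has ≥ 2 vowels — true of each 'Yes' example, false of each 'No' one.
"fern" — 1 vowel, hence No. "dragon" — 2 vowels, hence Yes. "kernel" — 2 vowels, hence Yes. "saddle" — 2 vowels, hence Yes. "nectar" — 2 vowels, hence Yes.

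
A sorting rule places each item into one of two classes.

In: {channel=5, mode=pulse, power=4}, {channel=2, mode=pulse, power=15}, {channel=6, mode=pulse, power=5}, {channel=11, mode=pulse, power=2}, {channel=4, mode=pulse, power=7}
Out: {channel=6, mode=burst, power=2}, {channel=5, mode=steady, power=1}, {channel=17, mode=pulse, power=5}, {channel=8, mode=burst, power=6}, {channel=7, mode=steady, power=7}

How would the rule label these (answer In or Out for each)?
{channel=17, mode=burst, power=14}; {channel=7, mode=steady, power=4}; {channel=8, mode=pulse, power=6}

Out, Out, In

One predicate separates the groups cleanly: mode is pulse AND channel ≤ 11.
{channel=17, mode=burst, power=14}: mode is burst, channel = 17, does not satisfy this → Out. {channel=7, mode=steady, power=4}: mode is steady, channel = 7, does not satisfy this → Out. {channel=8, mode=pulse, power=6}: mode is pulse, channel = 8, meets the rule → In.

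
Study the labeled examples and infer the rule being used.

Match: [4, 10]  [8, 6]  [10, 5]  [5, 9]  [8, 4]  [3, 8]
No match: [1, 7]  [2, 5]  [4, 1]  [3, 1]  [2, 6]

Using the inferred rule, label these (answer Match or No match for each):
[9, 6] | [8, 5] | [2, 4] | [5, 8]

Match, Match, No match, Match

Rule: sum ≥ 11. This holds for each 'Match' example and fails for each 'No match' one.
[9, 6] — 9+6 = 15, hence Match. [8, 5] — 8+5 = 13, hence Match. [2, 4] — 2+4 = 6, hence No match. [5, 8] — 5+8 = 13, hence Match.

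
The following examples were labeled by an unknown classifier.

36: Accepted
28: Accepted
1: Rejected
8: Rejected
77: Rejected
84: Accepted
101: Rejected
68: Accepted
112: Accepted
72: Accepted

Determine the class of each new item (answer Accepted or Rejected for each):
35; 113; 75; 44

Rejected, Rejected, Rejected, Accepted

The pattern is that an item is 'Accepted' exactly when: even AND at least 28.
35 → 35 is odd, 35 ≥ 28 → Rejected. 113 → 113 is odd, 113 ≥ 28 → Rejected. 75 → 75 is odd, 75 ≥ 28 → Rejected. 44 → 44 is even, 44 ≥ 28 → Accepted.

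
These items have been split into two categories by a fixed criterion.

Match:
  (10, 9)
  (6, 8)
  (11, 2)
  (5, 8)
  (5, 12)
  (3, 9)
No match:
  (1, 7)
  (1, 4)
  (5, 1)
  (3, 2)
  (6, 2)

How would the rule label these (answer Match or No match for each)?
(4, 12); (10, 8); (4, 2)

Match, Match, No match

All 'Match' examples share one property — sum ≥ 12 — and every 'No match' example lacks it.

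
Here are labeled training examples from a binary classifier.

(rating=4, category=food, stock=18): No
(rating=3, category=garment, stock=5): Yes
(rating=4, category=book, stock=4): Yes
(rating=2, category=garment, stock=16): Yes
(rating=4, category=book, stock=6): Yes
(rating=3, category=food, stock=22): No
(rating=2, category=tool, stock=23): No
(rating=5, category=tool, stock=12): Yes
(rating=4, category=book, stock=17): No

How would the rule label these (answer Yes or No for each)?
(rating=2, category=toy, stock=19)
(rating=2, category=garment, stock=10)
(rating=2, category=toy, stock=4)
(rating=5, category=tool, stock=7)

No, Yes, Yes, Yes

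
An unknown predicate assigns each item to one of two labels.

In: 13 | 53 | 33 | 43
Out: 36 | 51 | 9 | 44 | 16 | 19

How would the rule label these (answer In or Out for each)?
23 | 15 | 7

In, Out, Out

The rule appears to be: ends in digit 3.
23 — last digit 3, hence In.
15 — last digit 5, hence Out.
7 — last digit 7, hence Out.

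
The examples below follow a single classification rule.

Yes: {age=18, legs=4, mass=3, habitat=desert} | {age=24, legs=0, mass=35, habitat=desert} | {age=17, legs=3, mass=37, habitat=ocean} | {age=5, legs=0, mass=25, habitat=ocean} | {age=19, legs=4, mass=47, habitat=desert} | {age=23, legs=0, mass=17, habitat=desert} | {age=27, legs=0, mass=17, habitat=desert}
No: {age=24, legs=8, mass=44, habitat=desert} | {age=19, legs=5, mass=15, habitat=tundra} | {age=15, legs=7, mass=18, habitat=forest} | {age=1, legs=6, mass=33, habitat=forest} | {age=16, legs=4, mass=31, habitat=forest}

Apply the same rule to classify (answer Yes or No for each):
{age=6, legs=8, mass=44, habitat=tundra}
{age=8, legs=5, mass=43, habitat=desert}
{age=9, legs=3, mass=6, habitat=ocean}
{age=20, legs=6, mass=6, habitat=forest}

No, No, Yes, No

One predicate separates the groups cleanly: legs ≤ 4 AND age ≠ 16.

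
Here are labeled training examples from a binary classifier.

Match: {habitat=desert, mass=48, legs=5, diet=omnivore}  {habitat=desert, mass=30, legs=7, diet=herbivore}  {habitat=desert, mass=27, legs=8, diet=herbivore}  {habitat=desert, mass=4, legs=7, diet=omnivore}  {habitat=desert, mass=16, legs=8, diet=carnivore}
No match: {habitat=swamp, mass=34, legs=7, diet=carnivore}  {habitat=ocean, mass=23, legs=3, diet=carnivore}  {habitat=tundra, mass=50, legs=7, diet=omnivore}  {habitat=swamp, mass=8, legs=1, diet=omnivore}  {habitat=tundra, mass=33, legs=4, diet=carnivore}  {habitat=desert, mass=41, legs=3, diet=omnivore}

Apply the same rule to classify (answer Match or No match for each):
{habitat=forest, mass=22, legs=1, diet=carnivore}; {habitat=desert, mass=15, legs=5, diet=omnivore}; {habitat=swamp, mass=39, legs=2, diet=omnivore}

No match, Match, No match

The distinguishing property — habitat is desert AND legs ≥ 4 — holds for all the 'Match' cases and none of the 'No match' cases.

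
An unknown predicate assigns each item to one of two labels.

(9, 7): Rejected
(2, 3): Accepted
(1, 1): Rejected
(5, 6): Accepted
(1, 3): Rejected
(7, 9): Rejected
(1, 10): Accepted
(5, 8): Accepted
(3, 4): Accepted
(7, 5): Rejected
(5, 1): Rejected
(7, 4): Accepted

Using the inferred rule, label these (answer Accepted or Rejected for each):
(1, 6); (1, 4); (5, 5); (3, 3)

The distinguishing property — sum is odd — holds for all the 'Accepted' cases and none of the 'Rejected' cases.
(1, 6): 1+6 = 7 — has this property, so Accepted. (1, 4): 1+4 = 5 — has this property, so Accepted. (5, 5): 5+5 = 10 — does not pass, so Rejected. (3, 3): 3+3 = 6 — does not pass, so Rejected.

Accepted, Accepted, Rejected, Rejected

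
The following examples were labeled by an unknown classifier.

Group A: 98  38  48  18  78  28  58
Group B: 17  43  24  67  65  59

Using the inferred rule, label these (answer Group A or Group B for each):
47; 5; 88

The distinguishing property — ends in digit 8 — holds for all the 'Group A' cases and none of the 'Group B' cases.
47: last digit 7 — lacks this property, so Group B.
5: last digit 5 — lacks this property, so Group B.
88: last digit 8 — checks out, so Group A.

Group B, Group B, Group A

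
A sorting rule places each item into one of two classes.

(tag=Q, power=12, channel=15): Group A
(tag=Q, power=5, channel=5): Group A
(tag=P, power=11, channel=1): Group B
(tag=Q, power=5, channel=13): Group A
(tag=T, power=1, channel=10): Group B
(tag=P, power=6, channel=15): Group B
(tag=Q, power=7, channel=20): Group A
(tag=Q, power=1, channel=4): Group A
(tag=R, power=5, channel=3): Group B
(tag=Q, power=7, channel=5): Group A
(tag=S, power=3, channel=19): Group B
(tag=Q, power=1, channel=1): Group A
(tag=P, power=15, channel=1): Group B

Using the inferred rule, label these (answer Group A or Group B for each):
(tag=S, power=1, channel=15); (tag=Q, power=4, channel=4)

Group B, Group A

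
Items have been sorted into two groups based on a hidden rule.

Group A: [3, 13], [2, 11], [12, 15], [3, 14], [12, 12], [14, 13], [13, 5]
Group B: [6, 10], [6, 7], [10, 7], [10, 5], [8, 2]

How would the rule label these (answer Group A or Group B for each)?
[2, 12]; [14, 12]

Group A, Group A

The common property of the 'Group A' items is: max ≥ 11. No 'Group B' item has it.
[2, 12]: max 12, meets the rule → Group A.
[14, 12]: max 14, meets the rule → Group A.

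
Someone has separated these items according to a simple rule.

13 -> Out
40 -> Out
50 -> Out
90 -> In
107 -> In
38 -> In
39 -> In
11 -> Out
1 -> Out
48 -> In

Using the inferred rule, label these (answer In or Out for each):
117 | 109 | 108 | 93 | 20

All 'In' examples share one property — digit sum ≥ 6 — and every 'Out' example lacks it.
117 → digit sum 1+1+7 = 9 → In. 109 → digit sum 1+0+9 = 10 → In. 108 → digit sum 1+0+8 = 9 → In. 93 → digit sum 9+3 = 12 → In. 20 → digit sum 2+0 = 2 → Out.

In, In, In, In, Out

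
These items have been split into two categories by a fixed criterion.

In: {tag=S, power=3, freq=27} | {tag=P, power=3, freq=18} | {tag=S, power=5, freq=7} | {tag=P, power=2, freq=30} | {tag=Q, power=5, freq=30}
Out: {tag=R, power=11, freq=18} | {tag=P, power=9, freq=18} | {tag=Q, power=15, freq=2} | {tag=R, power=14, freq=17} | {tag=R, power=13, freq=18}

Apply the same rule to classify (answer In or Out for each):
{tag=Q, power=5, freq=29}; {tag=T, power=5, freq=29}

In, In

Every 'In' example satisfies: power ≤ 5. None of the 'Out' examples do.
{tag=Q, power=5, freq=29} — power = 5, hence In.
{tag=T, power=5, freq=29} — power = 5, hence In.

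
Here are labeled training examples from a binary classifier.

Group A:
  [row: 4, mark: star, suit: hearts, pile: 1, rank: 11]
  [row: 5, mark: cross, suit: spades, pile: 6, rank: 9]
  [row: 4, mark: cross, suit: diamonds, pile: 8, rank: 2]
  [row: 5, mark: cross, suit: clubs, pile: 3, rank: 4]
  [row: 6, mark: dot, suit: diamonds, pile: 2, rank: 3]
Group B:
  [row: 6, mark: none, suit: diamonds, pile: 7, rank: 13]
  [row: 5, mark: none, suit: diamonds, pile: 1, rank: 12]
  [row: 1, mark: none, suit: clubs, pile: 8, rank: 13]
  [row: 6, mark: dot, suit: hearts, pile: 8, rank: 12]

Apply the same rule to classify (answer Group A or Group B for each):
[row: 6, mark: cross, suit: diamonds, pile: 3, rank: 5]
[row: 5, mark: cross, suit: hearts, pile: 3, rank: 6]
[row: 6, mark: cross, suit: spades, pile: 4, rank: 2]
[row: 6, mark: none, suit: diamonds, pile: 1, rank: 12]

Group A, Group A, Group A, Group B

The rule appears to be: rank ≤ 11.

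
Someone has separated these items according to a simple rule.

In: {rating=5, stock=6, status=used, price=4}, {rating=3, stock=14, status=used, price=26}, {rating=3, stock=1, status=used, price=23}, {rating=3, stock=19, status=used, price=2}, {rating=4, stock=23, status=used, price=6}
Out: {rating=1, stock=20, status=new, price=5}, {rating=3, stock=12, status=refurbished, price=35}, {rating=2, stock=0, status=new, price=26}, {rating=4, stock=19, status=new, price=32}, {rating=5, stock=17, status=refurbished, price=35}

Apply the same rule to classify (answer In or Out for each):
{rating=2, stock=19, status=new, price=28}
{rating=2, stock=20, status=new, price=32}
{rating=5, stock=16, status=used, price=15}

Every 'In' example satisfies: status is used. None of the 'Out' examples do.
{rating=2, stock=19, status=new, price=28}: status is new — fails this test, so Out.
{rating=2, stock=20, status=new, price=32}: status is new — fails this test, so Out.
{rating=5, stock=16, status=used, price=15}: status is used — checks out, so In.

Out, Out, In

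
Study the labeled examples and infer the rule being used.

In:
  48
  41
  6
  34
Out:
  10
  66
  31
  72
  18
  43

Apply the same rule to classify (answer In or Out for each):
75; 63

Out, Out

The pattern is that an item is 'In' exactly when: ≡ 6 (mod 7).
75: 75 mod 7 = 5 — fails the rule, so Out.
63: 63 mod 7 = 0 — fails the rule, so Out.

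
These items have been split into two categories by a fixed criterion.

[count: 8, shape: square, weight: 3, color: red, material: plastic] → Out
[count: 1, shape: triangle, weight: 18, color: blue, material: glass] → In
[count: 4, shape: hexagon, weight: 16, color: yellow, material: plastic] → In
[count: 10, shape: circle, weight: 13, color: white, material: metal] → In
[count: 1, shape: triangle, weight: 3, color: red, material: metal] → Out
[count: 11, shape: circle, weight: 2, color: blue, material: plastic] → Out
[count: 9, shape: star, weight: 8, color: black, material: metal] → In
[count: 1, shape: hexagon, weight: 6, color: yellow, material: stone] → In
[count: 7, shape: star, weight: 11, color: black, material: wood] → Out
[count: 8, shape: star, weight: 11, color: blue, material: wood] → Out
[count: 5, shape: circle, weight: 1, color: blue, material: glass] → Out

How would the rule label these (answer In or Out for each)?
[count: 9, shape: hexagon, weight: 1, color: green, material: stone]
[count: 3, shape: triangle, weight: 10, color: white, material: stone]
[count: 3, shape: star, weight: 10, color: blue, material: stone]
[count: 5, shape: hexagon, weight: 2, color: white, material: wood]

One predicate separates the groups cleanly: weight ≥ 6 AND weight ≠ 11.
[count: 9, shape: hexagon, weight: 1, color: green, material: stone]: weight = 1, doesn't qualify → Out.
[count: 3, shape: triangle, weight: 10, color: white, material: stone]: weight = 10, passes → In.
[count: 3, shape: star, weight: 10, color: blue, material: stone]: weight = 10, passes → In.
[count: 5, shape: hexagon, weight: 2, color: white, material: wood]: weight = 2, doesn't qualify → Out.

Out, In, In, Out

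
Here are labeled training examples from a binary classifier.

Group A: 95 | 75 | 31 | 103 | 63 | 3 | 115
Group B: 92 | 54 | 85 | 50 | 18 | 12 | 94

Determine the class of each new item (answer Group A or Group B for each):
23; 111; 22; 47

Group A, Group A, Group B, Group A

A rule that fits every label: ≡ 3 (mod 4) — true of each 'Group A' example, false of each 'Group B' one.
23: 23 mod 4 = 3 — passes, so Group A. 111: 111 mod 4 = 3 — passes, so Group A. 22: 22 mod 4 = 2 — lacks this property, so Group B. 47: 47 mod 4 = 3 — passes, so Group A.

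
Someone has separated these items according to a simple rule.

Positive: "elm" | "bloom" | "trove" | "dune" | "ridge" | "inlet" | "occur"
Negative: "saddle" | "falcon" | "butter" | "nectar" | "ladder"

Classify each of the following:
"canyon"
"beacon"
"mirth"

Negative, Negative, Positive

All 'Positive' examples share one property — length ≤ 5 — and every 'Negative' example lacks it.
"canyon" → length 6 → Negative.
"beacon" → length 6 → Negative.
"mirth" → length 5 → Positive.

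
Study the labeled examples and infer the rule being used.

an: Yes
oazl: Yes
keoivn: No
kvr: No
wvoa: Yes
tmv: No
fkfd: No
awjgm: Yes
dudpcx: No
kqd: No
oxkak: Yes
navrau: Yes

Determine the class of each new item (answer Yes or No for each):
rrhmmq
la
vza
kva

A rule that fits every label: contains 'a' — true of each 'Yes' example, false of each 'No' one.
No: rrhmmq, since no 'a'.
Yes: la, since has 'a'.
Yes: vza, since has 'a'.
Yes: kva, since has 'a'.

No, Yes, Yes, Yes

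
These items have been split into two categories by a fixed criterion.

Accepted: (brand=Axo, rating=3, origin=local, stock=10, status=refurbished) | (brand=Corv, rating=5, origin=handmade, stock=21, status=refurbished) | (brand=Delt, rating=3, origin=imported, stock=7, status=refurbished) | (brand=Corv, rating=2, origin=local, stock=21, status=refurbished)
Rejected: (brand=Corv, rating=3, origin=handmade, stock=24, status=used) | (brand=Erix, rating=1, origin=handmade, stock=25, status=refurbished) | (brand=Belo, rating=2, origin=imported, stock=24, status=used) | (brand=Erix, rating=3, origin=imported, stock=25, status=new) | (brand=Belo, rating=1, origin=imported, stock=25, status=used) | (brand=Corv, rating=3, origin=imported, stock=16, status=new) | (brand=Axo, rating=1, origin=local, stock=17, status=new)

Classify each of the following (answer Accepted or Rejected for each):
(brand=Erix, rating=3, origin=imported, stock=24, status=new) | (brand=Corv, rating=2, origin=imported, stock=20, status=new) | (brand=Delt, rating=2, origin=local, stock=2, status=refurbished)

Rejected, Rejected, Accepted

The classifier is using: status is refurbished AND rating ≥ 2.
(brand=Erix, rating=3, origin=imported, stock=24, status=new): status is new, rating = 3, fails the rule → Rejected.
(brand=Corv, rating=2, origin=imported, stock=20, status=new): status is new, rating = 2, fails the rule → Rejected.
(brand=Delt, rating=2, origin=local, stock=2, status=refurbished): status is refurbished, rating = 2, qualifies → Accepted.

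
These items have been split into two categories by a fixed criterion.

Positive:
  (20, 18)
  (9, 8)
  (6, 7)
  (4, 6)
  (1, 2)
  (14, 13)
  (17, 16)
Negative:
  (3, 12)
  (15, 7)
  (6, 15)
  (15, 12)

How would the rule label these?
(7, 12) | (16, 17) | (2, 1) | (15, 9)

The simplest hypothesis consistent with all the labels is: |first − second| ≤ 2.

Negative, Positive, Positive, Negative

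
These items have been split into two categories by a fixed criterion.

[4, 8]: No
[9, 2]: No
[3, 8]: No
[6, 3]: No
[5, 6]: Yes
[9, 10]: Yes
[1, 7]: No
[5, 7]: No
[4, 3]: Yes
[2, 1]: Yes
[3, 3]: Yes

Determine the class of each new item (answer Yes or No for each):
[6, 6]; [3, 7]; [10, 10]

Yes, No, Yes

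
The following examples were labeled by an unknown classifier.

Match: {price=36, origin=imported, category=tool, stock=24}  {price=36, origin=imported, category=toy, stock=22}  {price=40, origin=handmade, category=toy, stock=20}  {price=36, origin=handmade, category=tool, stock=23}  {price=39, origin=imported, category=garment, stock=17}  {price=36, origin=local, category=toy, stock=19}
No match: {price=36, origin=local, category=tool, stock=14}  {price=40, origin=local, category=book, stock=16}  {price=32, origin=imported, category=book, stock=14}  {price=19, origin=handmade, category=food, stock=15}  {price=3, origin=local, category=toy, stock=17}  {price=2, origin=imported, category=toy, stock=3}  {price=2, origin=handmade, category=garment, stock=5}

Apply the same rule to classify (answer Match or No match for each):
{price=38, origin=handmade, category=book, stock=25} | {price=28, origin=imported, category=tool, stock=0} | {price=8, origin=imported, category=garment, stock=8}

Match, No match, No match

All 'Match' examples share one property — stock ≥ 17 AND price ≥ 19 — and every 'No match' example lacks it.
Match: {price=38, origin=handmade, category=book, stock=25}, since stock = 25, price = 38. No match: {price=28, origin=imported, category=tool, stock=0}, since stock = 0, price = 28. No match: {price=8, origin=imported, category=garment, stock=8}, since stock = 8, price = 8.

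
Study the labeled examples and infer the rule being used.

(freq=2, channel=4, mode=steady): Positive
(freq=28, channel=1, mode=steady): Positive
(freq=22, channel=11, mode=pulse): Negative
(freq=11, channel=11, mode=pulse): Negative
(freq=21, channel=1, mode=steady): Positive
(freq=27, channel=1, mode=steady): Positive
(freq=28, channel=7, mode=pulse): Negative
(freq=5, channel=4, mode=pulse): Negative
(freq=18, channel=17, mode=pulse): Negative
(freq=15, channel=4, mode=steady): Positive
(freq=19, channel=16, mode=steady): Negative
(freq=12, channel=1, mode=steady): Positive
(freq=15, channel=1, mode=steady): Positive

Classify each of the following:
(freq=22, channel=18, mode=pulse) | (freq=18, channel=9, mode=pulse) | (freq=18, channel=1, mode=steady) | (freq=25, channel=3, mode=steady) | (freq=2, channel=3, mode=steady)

Negative, Negative, Positive, Positive, Positive

The pattern is that an item is 'Positive' exactly when: mode is steady AND channel ≤ 4.
(freq=22, channel=18, mode=pulse): Negative (mode is pulse, channel = 18). (freq=18, channel=9, mode=pulse): Negative (mode is pulse, channel = 9). (freq=18, channel=1, mode=steady): Positive (mode is steady, channel = 1). (freq=25, channel=3, mode=steady): Positive (mode is steady, channel = 3). (freq=2, channel=3, mode=steady): Positive (mode is steady, channel = 3).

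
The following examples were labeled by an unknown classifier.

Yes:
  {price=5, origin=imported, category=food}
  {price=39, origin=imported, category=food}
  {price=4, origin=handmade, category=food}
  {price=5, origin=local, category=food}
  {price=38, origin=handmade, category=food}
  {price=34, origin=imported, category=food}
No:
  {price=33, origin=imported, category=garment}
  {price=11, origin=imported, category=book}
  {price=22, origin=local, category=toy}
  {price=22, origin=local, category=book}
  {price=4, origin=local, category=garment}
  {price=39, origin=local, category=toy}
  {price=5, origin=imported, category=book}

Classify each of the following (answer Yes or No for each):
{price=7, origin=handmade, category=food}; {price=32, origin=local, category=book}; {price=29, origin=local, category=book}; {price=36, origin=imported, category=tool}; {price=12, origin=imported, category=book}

The pattern is that an item is 'Yes' exactly when: category is food.

Yes, No, No, No, No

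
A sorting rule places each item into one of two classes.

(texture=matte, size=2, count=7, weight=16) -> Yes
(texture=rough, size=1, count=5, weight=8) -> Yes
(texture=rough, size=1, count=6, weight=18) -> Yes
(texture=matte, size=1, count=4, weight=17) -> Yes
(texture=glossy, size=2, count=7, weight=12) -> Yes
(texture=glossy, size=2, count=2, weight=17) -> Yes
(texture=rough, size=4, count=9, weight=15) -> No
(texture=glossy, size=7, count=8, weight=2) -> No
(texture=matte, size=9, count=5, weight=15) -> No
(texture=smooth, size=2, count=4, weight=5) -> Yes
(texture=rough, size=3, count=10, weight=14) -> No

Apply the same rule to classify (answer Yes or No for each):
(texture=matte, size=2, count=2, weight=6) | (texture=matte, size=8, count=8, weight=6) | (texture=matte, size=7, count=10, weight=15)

Yes, No, No

The simplest hypothesis consistent with all the labels is: size ≤ 2.
(texture=matte, size=2, count=2, weight=6): Yes (size = 2). (texture=matte, size=8, count=8, weight=6): No (size = 8). (texture=matte, size=7, count=10, weight=15): No (size = 7).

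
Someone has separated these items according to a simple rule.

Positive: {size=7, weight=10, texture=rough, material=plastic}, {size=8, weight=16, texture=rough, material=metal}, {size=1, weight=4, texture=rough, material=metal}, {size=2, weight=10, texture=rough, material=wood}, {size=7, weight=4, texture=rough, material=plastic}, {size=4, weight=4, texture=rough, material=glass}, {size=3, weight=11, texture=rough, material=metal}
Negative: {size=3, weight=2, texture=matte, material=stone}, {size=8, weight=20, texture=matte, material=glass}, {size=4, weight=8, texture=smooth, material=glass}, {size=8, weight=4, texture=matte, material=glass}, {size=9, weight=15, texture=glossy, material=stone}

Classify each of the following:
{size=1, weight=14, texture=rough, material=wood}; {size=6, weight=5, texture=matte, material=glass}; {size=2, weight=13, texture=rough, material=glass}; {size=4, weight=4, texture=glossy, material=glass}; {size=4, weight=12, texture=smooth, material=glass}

Positive, Negative, Positive, Negative, Negative

One predicate separates the groups cleanly: texture is rough.
{size=1, weight=14, texture=rough, material=wood}: texture is rough — has this property, so Positive. {size=6, weight=5, texture=matte, material=glass}: texture is matte — does not satisfy this, so Negative. {size=2, weight=13, texture=rough, material=glass}: texture is rough — has this property, so Positive. {size=4, weight=4, texture=glossy, material=glass}: texture is glossy — does not satisfy this, so Negative. {size=4, weight=12, texture=smooth, material=glass}: texture is smooth — does not satisfy this, so Negative.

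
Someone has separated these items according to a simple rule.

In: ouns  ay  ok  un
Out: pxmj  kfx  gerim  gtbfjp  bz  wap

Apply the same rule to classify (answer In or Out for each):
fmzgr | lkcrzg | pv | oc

Out, Out, Out, In

The simplest hypothesis consistent with all the labels is: starts with a vowel.
fmzgr → starts with 'f' → Out. lkcrzg → starts with 'l' → Out. pv → starts with 'p' → Out. oc → starts with 'o' → In.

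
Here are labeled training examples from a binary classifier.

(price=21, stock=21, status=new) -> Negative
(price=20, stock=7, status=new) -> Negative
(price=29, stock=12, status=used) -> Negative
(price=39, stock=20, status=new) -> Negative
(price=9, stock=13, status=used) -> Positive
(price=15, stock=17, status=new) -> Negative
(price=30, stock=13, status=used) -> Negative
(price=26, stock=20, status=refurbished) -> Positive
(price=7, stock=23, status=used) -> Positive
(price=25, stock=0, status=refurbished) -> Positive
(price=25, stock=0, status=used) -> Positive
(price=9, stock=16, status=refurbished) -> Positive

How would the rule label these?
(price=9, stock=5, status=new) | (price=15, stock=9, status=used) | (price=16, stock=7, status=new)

The simplest hypothesis consistent with all the labels is: status is not new AND price ≤ 26.
(price=9, stock=5, status=new): Negative (status is new, price = 9). (price=15, stock=9, status=used): Positive (status is used, price = 15). (price=16, stock=7, status=new): Negative (status is new, price = 16).

Negative, Positive, Negative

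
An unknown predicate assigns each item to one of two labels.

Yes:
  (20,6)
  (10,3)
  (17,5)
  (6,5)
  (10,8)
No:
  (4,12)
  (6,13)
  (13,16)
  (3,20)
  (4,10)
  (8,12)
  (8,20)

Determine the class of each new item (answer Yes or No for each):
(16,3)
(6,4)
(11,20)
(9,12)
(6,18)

A rule that fits every label: first > second — true of each 'Yes' example, false of each 'No' one.
(16,3) → 16 > 3 → Yes. (6,4) → 6 > 4 → Yes. (11,20) → 11 < 20 → No. (9,12) → 9 < 12 → No. (6,18) → 6 < 18 → No.

Yes, Yes, No, No, No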